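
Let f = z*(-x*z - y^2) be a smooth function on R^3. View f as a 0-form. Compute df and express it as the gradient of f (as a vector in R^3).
df = (-z^2) dx + (-2*y*z) dy + (-2*x*z - y^2) dz; grad f = (-z^2, -2*y*z, -2*x*z - y^2)

For a 0-form f, d f = (∂f/∂x) dx + (∂f/∂y) dy + (∂f/∂z) dz. The components of the vector representation are exactly the entries of grad f in Cartesian coordinates:
  ∂f/∂x = -z^2
  ∂f/∂y = -2*y*z
  ∂f/∂z = -2*x*z - y^2.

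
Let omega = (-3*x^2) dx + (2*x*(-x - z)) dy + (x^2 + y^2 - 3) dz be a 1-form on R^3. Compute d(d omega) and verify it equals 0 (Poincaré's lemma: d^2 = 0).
d(d omega) = 0

Step 1: d omega = sum_{i<j} (∂f_j/∂x_i - ∂f_i/∂x_j) dx_i ∧ dx_j:
  coeff of dx ∧ dy: -4*x - 2*z
  coeff of dx ∧ dz: 2*x
  coeff of dy ∧ dz: 2*x + 2*y
Step 2: Apply d again to each 2-form coefficient. The only possible 3-form in R^3 is dx ∧ dy ∧ dz, with coefficient
  ∂(coeff of dy∧dz)/∂x - ∂(coeff of dx∧dz)/∂y + ∂(coeff of dx∧dy)/∂z
  = ∂/∂x (2*x + 2*y) - ∂/∂y (2*x) + ∂/∂z (-4*x - 2*z).
Each of these terms simplifies to sums of mixed partials that cancel in pairs. The result is 0 (by equality of mixed partials for smooth functions — Schwarz / Clairaut).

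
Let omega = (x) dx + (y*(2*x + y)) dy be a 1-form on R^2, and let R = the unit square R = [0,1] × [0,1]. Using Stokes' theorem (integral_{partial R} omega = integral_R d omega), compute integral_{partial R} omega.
integral_(partial R) omega = 1

Stokes: integral_partial_R omega = integral_R d omega with d omega = (∂Q/∂x - ∂P/∂y) dx ∧ dy.
  ∂Q/∂x = 2*y
  ∂P/∂y = 0
  integrand = ∂Q/∂x - ∂P/∂y = 2*y.
Integrating over R: integral_0^1 integral_0^1 (2*y) dx dy = 1.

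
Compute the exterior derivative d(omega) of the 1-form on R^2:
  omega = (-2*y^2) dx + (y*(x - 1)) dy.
d(omega) = (5*y) dx ∧ dy

For a 1-form omega = sum_i f_i dx_i, the exterior derivative is
  d(omega) = sum_{i < j} (∂f_j/∂x_i - ∂f_i/∂x_j) dx_i ∧ dx_j.
  coefficient of dx ∧ dy: ∂f_2/∂x - ∂f_1/∂y = ∂(y*(x - 1))/∂x - ∂(-2*y^2)/∂y = 5*y
Assembling: d(omega) = (5*y) dx ∧ dy.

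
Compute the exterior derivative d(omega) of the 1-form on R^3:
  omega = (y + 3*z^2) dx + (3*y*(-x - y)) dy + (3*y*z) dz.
d(omega) = (-3*y - 1) dx ∧ dy + (-6*z) dx ∧ dz + (3*z) dy ∧ dz

For a 1-form omega = sum_i f_i dx_i, the exterior derivative is
  d(omega) = sum_{i < j} (∂f_j/∂x_i - ∂f_i/∂x_j) dx_i ∧ dx_j.
  coefficient of dx ∧ dy: ∂f_2/∂x - ∂f_1/∂y = ∂(3*y*(-x - y))/∂x - ∂(y + 3*z^2)/∂y = -3*y - 1
  coefficient of dx ∧ dz: ∂f_3/∂x - ∂f_1/∂z = ∂(3*y*z)/∂x - ∂(y + 3*z^2)/∂z = -6*z
  coefficient of dy ∧ dz: ∂f_3/∂y - ∂f_2/∂z = ∂(3*y*z)/∂y - ∂(3*y*(-x - y))/∂z = 3*z
Assembling: d(omega) = (-3*y - 1) dx ∧ dy + (-6*z) dx ∧ dz + (3*z) dy ∧ dz.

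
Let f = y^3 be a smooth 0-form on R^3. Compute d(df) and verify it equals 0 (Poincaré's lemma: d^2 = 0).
d(df) = 0

Step 1: df = sum_i (∂f/∂x_i) dx_i = (0) dx + (3*y^2) dy + (0) dz.
Step 2: Apply d again. Using the 1-form formula, the coefficient of dx ∧ dy in d(df) is ∂^2 f/∂x ∂y - ∂^2 f/∂y ∂x = (0) - (0) = 0 (equality of mixed partials for smooth f).
Similarly for dx ∧ dz and dy ∧ dz — all coefficients vanish. So d(df) = 0.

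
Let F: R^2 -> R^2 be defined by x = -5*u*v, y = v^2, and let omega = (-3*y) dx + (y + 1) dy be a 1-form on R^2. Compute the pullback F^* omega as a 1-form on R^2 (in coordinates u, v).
F^* omega = (15*v^3) du + (v*(15*u*v + 2*v^2 + 2)) dv

Using F^*(f dg) = (f ∘ F) d(g ∘ F), substitute each coordinate x_i by F_i(u, v) in f_i, and replace dx_i by d F_i = (∂F_i/∂u) du + (∂F_i/∂v) dv.
  For the x component: f_1(F) = -3*v^2; d F_1 = (-5*v) du + (-5*u) dv
  For the y component: f_2(F) = v^2 + 1; d F_2 = (0) du + (2*v) dv
Combining and collecting du, dv coefficients:
  coeff of du: 15*v^3
  coeff of dv: v*(15*u*v + 2*v^2 + 2)
F^* omega = (15*v^3) du + (v*(15*u*v + 2*v^2 + 2)) dv.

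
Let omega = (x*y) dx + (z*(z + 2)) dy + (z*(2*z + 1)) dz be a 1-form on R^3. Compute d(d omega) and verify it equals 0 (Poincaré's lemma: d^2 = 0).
d(d omega) = 0

Step 1: d omega = sum_{i<j} (∂f_j/∂x_i - ∂f_i/∂x_j) dx_i ∧ dx_j:
  coeff of dx ∧ dy: -x
  coeff of dx ∧ dz: 0
  coeff of dy ∧ dz: -2*z - 2
Step 2: Apply d again to each 2-form coefficient. The only possible 3-form in R^3 is dx ∧ dy ∧ dz, with coefficient
  ∂(coeff of dy∧dz)/∂x - ∂(coeff of dx∧dz)/∂y + ∂(coeff of dx∧dy)/∂z
  = ∂/∂x (-2*z - 2) - ∂/∂y (0) + ∂/∂z (-x).
Each of these terms simplifies to sums of mixed partials that cancel in pairs. The result is 0 (by equality of mixed partials for smooth functions — Schwarz / Clairaut).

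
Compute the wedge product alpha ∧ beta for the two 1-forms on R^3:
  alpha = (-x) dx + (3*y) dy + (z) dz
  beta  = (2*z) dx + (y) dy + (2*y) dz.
alpha ∧ beta = (-y*(x + 6*z)) dx ∧ dy + (-2*x*y - 2*z^2) dx ∧ dz + (y*(6*y - z)) dy ∧ dz

Distribute the wedge, using dx_i ∧ dx_j = -dx_j ∧ dx_i and dx_i ∧ dx_i = 0. For each pair (i, j) with i < j, the coefficient of dx_i ∧ dx_j in alpha ∧ beta is (alpha_i * beta_j - alpha_j * beta_i). Collecting: alpha ∧ beta = (-y*(x + 6*z)) dx ∧ dy + (-2*x*y - 2*z^2) dx ∧ dz + (y*(6*y - z)) dy ∧ dz.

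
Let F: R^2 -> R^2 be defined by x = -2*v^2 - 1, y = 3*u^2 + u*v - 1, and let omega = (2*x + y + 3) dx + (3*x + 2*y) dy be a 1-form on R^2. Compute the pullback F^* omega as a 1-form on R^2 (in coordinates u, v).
F^* omega = (36*u^3 + 18*u^2*v - 34*u*v^2 - 30*u - 6*v^3 - 5*v) du + (6*u^3 - 10*u^2*v - 10*u*v^2 - 5*u + 16*v^3) dv

Using F^*(f dg) = (f ∘ F) d(g ∘ F), substitute each coordinate x_i by F_i(u, v) in f_i, and replace dx_i by d F_i = (∂F_i/∂u) du + (∂F_i/∂v) dv.
  For the x component: f_1(F) = 3*u^2 + u*v - 4*v^2; d F_1 = (0) du + (-4*v) dv
  For the y component: f_2(F) = 6*u^2 + 2*u*v - 6*v^2 - 5; d F_2 = (6*u + v) du + (u) dv
Combining and collecting du, dv coefficients:
  coeff of du: 36*u^3 + 18*u^2*v - 34*u*v^2 - 30*u - 6*v^3 - 5*v
  coeff of dv: 6*u^3 - 10*u^2*v - 10*u*v^2 - 5*u + 16*v^3
F^* omega = (36*u^3 + 18*u^2*v - 34*u*v^2 - 30*u - 6*v^3 - 5*v) du + (6*u^3 - 10*u^2*v - 10*u*v^2 - 5*u + 16*v^3) dv.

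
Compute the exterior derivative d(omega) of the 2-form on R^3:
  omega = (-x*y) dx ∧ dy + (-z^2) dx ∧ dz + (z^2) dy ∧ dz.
d(omega) = 0

For a 2-form omega = sum_{i<j} g_{ij} dx_i ∧ dx_j, the exterior derivative is
  d(omega) = sum_{i<j} d(g_{ij}) ∧ dx_i ∧ dx_j = sum_{i<j, k} (∂g_{ij}/∂x_k) dx_k ∧ dx_i ∧ dx_j.
Expand each term, using dx_k ∧ dx_i ∧ dx_j = sgn(permutation) dx_{(a)} ∧ dx_{(b)} ∧ dx_{(c)} with (a < b < c) sorted:

Collecting like 3-forms: d(omega) = 0.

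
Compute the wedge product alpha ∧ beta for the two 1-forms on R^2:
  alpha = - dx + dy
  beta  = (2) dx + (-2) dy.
alpha ∧ beta = 0

Distribute the wedge, using dx_i ∧ dx_j = -dx_j ∧ dx_i and dx_i ∧ dx_i = 0. For each pair (i, j) with i < j, the coefficient of dx_i ∧ dx_j in alpha ∧ beta is (alpha_i * beta_j - alpha_j * beta_i). Collecting: alpha ∧ beta = 0.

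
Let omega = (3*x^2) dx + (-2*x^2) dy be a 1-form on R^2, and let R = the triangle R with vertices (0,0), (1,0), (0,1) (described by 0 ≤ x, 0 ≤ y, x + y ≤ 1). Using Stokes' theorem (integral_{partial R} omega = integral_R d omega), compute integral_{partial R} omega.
integral_(partial R) omega = -2/3

Stokes: integral_partial_R omega = integral_R d omega with d omega = (∂Q/∂x - ∂P/∂y) dx ∧ dy.
  ∂Q/∂x = -4*x
  ∂P/∂y = 0
  integrand = ∂Q/∂x - ∂P/∂y = -4*x.
Integrating over R: integral_0^1 integral_0^{1-x} (-4*x) dy dx = -2/3.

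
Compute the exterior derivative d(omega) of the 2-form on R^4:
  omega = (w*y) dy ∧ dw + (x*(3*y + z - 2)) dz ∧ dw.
d(omega) = (3*y + z - 2) dx ∧ dz ∧ dw + (3*x) dy ∧ dz ∧ dw

For a 2-form omega = sum_{i<j} g_{ij} dx_i ∧ dx_j, the exterior derivative is
  d(omega) = sum_{i<j} d(g_{ij}) ∧ dx_i ∧ dx_j = sum_{i<j, k} (∂g_{ij}/∂x_k) dx_k ∧ dx_i ∧ dx_j.
Expand each term, using dx_k ∧ dx_i ∧ dx_j = sgn(permutation) dx_{(a)} ∧ dx_{(b)} ∧ dx_{(c)} with (a < b < c) sorted:
  d(x*(3*y + z - 2)) includes (∂/∂x)(x*(3*y + z - 2)) dx = (3*y + z - 2) dx, which multiplied by dz ∧ dw gives (3*y + z - 2) dx ∧ dz ∧ dw
  d(x*(3*y + z - 2)) includes (∂/∂y)(x*(3*y + z - 2)) dy = (3*x) dy, which multiplied by dz ∧ dw gives (3*x) dy ∧ dz ∧ dw
Collecting like 3-forms: d(omega) = (3*y + z - 2) dx ∧ dz ∧ dw + (3*x) dy ∧ dz ∧ dw.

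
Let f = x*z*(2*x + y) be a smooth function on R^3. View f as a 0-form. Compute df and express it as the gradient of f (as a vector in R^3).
df = (z*(4*x + y)) dx + (x*z) dy + (x*(2*x + y)) dz; grad f = (z*(4*x + y), x*z, x*(2*x + y))

For a 0-form f, d f = (∂f/∂x) dx + (∂f/∂y) dy + (∂f/∂z) dz. The components of the vector representation are exactly the entries of grad f in Cartesian coordinates:
  ∂f/∂x = z*(4*x + y)
  ∂f/∂y = x*z
  ∂f/∂z = x*(2*x + y).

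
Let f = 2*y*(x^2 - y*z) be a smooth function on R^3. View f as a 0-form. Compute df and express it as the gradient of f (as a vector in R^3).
df = (4*x*y) dx + (2*x^2 - 4*y*z) dy + (-2*y^2) dz; grad f = (4*x*y, 2*x^2 - 4*y*z, -2*y^2)

For a 0-form f, d f = (∂f/∂x) dx + (∂f/∂y) dy + (∂f/∂z) dz. The components of the vector representation are exactly the entries of grad f in Cartesian coordinates:
  ∂f/∂x = 4*x*y
  ∂f/∂y = 2*x^2 - 4*y*z
  ∂f/∂z = -2*y^2.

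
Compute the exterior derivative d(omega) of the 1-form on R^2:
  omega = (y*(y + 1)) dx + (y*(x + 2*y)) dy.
d(omega) = (-y - 1) dx ∧ dy

For a 1-form omega = sum_i f_i dx_i, the exterior derivative is
  d(omega) = sum_{i < j} (∂f_j/∂x_i - ∂f_i/∂x_j) dx_i ∧ dx_j.
  coefficient of dx ∧ dy: ∂f_2/∂x - ∂f_1/∂y = ∂(y*(x + 2*y))/∂x - ∂(y*(y + 1))/∂y = -y - 1
Assembling: d(omega) = (-y - 1) dx ∧ dy.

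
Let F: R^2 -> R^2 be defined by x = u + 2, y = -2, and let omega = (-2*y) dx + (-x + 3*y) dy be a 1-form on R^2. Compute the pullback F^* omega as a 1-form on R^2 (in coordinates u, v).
F^* omega = (4) du

Using F^*(f dg) = (f ∘ F) d(g ∘ F), substitute each coordinate x_i by F_i(u, v) in f_i, and replace dx_i by d F_i = (∂F_i/∂u) du + (∂F_i/∂v) dv.
  For the x component: f_1(F) = 4; d F_1 = (1) du + (0) dv
  For the y component: f_2(F) = -u - 8; d F_2 = (0) du + (0) dv
Combining and collecting du, dv coefficients:
  coeff of du: 4
  coeff of dv: 0
F^* omega = (4) du.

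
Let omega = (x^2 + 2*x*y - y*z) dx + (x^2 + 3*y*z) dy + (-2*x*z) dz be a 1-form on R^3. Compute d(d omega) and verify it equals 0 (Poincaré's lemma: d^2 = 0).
d(d omega) = 0

Step 1: d omega = sum_{i<j} (∂f_j/∂x_i - ∂f_i/∂x_j) dx_i ∧ dx_j:
  coeff of dx ∧ dy: z
  coeff of dx ∧ dz: y - 2*z
  coeff of dy ∧ dz: -3*y
Step 2: Apply d again to each 2-form coefficient. The only possible 3-form in R^3 is dx ∧ dy ∧ dz, with coefficient
  ∂(coeff of dy∧dz)/∂x - ∂(coeff of dx∧dz)/∂y + ∂(coeff of dx∧dy)/∂z
  = ∂/∂x (-3*y) - ∂/∂y (y - 2*z) + ∂/∂z (z).
Each of these terms simplifies to sums of mixed partials that cancel in pairs. The result is 0 (by equality of mixed partials for smooth functions — Schwarz / Clairaut).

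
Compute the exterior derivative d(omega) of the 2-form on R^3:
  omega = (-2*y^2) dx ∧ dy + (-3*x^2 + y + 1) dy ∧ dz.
d(omega) = (-6*x) dx ∧ dy ∧ dz

For a 2-form omega = sum_{i<j} g_{ij} dx_i ∧ dx_j, the exterior derivative is
  d(omega) = sum_{i<j} d(g_{ij}) ∧ dx_i ∧ dx_j = sum_{i<j, k} (∂g_{ij}/∂x_k) dx_k ∧ dx_i ∧ dx_j.
Expand each term, using dx_k ∧ dx_i ∧ dx_j = sgn(permutation) dx_{(a)} ∧ dx_{(b)} ∧ dx_{(c)} with (a < b < c) sorted:
  d(-3*x^2 + y + 1) includes (∂/∂x)(-3*x^2 + y + 1) dx = (-6*x) dx, which multiplied by dy ∧ dz gives (-6*x) dx ∧ dy ∧ dz
Collecting like 3-forms: d(omega) = (-6*x) dx ∧ dy ∧ dz.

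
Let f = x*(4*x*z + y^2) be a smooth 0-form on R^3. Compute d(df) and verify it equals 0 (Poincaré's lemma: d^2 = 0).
d(df) = 0

Step 1: df = sum_i (∂f/∂x_i) dx_i = (8*x*z + y^2) dx + (2*x*y) dy + (4*x^2) dz.
Step 2: Apply d again. Using the 1-form formula, the coefficient of dx ∧ dy in d(df) is ∂^2 f/∂x ∂y - ∂^2 f/∂y ∂x = (2*y) - (2*y) = 0 (equality of mixed partials for smooth f).
Similarly for dx ∧ dz and dy ∧ dz — all coefficients vanish. So d(df) = 0.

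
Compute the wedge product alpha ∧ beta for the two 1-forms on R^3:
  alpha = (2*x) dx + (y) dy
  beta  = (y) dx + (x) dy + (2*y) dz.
alpha ∧ beta = (2*x^2 - y^2) dx ∧ dy + (4*x*y) dx ∧ dz + (2*y^2) dy ∧ dz

Distribute the wedge, using dx_i ∧ dx_j = -dx_j ∧ dx_i and dx_i ∧ dx_i = 0. For each pair (i, j) with i < j, the coefficient of dx_i ∧ dx_j in alpha ∧ beta is (alpha_i * beta_j - alpha_j * beta_i). Collecting: alpha ∧ beta = (2*x^2 - y^2) dx ∧ dy + (4*x*y) dx ∧ dz + (2*y^2) dy ∧ dz.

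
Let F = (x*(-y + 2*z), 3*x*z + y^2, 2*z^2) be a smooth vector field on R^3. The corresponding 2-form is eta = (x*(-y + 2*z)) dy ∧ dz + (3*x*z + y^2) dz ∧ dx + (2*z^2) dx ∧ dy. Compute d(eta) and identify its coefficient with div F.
d(eta) = (y + 6*z) dx ∧ dy ∧ dz; div F = y + 6*z

For a 2-form in R^3 of the form above, applying d gives a 3-form with coefficient ∂P/∂x + ∂Q/∂y + ∂R/∂z:
  ∂P/∂x = -y + 2*z
  ∂Q/∂y = 2*y
  ∂R/∂z = 4*z
Sum = y + 6*z, which is exactly div F.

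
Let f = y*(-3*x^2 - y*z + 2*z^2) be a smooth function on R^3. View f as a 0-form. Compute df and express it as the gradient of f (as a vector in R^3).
df = (-6*x*y) dx + (-3*x^2 - 2*y*z + 2*z^2) dy + (y*(-y + 4*z)) dz; grad f = (-6*x*y, -3*x^2 - 2*y*z + 2*z^2, y*(-y + 4*z))

For a 0-form f, d f = (∂f/∂x) dx + (∂f/∂y) dy + (∂f/∂z) dz. The components of the vector representation are exactly the entries of grad f in Cartesian coordinates:
  ∂f/∂x = -6*x*y
  ∂f/∂y = -3*x^2 - 2*y*z + 2*z^2
  ∂f/∂z = y*(-y + 4*z).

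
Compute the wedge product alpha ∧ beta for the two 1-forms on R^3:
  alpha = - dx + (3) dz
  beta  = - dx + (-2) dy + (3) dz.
alpha ∧ beta = (2) dx ∧ dy + (6) dy ∧ dz

Distribute the wedge, using dx_i ∧ dx_j = -dx_j ∧ dx_i and dx_i ∧ dx_i = 0. For each pair (i, j) with i < j, the coefficient of dx_i ∧ dx_j in alpha ∧ beta is (alpha_i * beta_j - alpha_j * beta_i). Collecting: alpha ∧ beta = (2) dx ∧ dy + (6) dy ∧ dz.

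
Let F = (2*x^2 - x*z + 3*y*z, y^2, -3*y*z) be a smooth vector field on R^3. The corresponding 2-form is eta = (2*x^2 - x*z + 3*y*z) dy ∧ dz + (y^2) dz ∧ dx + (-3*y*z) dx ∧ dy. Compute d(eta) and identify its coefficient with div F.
d(eta) = (4*x - y - z) dx ∧ dy ∧ dz; div F = 4*x - y - z

For a 2-form in R^3 of the form above, applying d gives a 3-form with coefficient ∂P/∂x + ∂Q/∂y + ∂R/∂z:
  ∂P/∂x = 4*x - z
  ∂Q/∂y = 2*y
  ∂R/∂z = -3*y
Sum = 4*x - y - z, which is exactly div F.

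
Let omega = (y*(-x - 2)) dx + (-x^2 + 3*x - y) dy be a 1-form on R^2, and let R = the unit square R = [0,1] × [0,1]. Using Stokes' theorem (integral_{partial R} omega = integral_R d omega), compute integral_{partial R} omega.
integral_(partial R) omega = 9/2

Stokes: integral_partial_R omega = integral_R d omega with d omega = (∂Q/∂x - ∂P/∂y) dx ∧ dy.
  ∂Q/∂x = 3 - 2*x
  ∂P/∂y = -x - 2
  integrand = ∂Q/∂x - ∂P/∂y = 5 - x.
Integrating over R: integral_0^1 integral_0^1 (5 - x) dx dy = 9/2.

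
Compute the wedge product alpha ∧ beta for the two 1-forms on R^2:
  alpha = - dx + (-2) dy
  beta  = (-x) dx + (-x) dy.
alpha ∧ beta = (-x) dx ∧ dy

Distribute the wedge, using dx_i ∧ dx_j = -dx_j ∧ dx_i and dx_i ∧ dx_i = 0. For each pair (i, j) with i < j, the coefficient of dx_i ∧ dx_j in alpha ∧ beta is (alpha_i * beta_j - alpha_j * beta_i). Collecting: alpha ∧ beta = (-x) dx ∧ dy.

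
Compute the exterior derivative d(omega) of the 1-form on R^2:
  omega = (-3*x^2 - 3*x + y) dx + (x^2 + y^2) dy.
d(omega) = (2*x - 1) dx ∧ dy

For a 1-form omega = sum_i f_i dx_i, the exterior derivative is
  d(omega) = sum_{i < j} (∂f_j/∂x_i - ∂f_i/∂x_j) dx_i ∧ dx_j.
  coefficient of dx ∧ dy: ∂f_2/∂x - ∂f_1/∂y = ∂(x^2 + y^2)/∂x - ∂(-3*x^2 - 3*x + y)/∂y = 2*x - 1
Assembling: d(omega) = (2*x - 1) dx ∧ dy.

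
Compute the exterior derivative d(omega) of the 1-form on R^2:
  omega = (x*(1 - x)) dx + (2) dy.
d(omega) = 0

For a 1-form omega = sum_i f_i dx_i, the exterior derivative is
  d(omega) = sum_{i < j} (∂f_j/∂x_i - ∂f_i/∂x_j) dx_i ∧ dx_j.

Assembling: d(omega) = 0.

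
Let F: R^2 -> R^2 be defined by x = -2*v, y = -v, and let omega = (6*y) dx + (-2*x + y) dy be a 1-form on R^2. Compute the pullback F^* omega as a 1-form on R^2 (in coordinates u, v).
F^* omega = (9*v) dv

Using F^*(f dg) = (f ∘ F) d(g ∘ F), substitute each coordinate x_i by F_i(u, v) in f_i, and replace dx_i by d F_i = (∂F_i/∂u) du + (∂F_i/∂v) dv.
  For the x component: f_1(F) = -6*v; d F_1 = (0) du + (-2) dv
  For the y component: f_2(F) = 3*v; d F_2 = (0) du + (-1) dv
Combining and collecting du, dv coefficients:
  coeff of du: 0
  coeff of dv: 9*v
F^* omega = (9*v) dv.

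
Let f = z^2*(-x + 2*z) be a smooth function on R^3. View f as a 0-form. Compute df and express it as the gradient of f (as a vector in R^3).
df = (-z^2) dx + (0) dy + (2*z*(-x + 3*z)) dz; grad f = (-z^2, 0, 2*z*(-x + 3*z))

For a 0-form f, d f = (∂f/∂x) dx + (∂f/∂y) dy + (∂f/∂z) dz. The components of the vector representation are exactly the entries of grad f in Cartesian coordinates:
  ∂f/∂x = -z^2
  ∂f/∂y = 0
  ∂f/∂z = 2*z*(-x + 3*z).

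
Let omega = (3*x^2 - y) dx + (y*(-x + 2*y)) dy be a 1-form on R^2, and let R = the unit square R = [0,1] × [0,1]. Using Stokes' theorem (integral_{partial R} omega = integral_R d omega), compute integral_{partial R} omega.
integral_(partial R) omega = 1/2

Stokes: integral_partial_R omega = integral_R d omega with d omega = (∂Q/∂x - ∂P/∂y) dx ∧ dy.
  ∂Q/∂x = -y
  ∂P/∂y = -1
  integrand = ∂Q/∂x - ∂P/∂y = 1 - y.
Integrating over R: integral_0^1 integral_0^1 (1 - y) dx dy = 1/2.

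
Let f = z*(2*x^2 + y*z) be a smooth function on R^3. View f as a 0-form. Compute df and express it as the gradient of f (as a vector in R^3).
df = (4*x*z) dx + (z^2) dy + (2*x^2 + 2*y*z) dz; grad f = (4*x*z, z^2, 2*x^2 + 2*y*z)

For a 0-form f, d f = (∂f/∂x) dx + (∂f/∂y) dy + (∂f/∂z) dz. The components of the vector representation are exactly the entries of grad f in Cartesian coordinates:
  ∂f/∂x = 4*x*z
  ∂f/∂y = z^2
  ∂f/∂z = 2*x^2 + 2*y*z.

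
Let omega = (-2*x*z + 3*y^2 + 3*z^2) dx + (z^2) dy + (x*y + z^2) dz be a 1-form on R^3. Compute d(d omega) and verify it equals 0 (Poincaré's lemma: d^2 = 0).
d(d omega) = 0

Step 1: d omega = sum_{i<j} (∂f_j/∂x_i - ∂f_i/∂x_j) dx_i ∧ dx_j:
  coeff of dx ∧ dy: -6*y
  coeff of dx ∧ dz: 2*x + y - 6*z
  coeff of dy ∧ dz: x - 2*z
Step 2: Apply d again to each 2-form coefficient. The only possible 3-form in R^3 is dx ∧ dy ∧ dz, with coefficient
  ∂(coeff of dy∧dz)/∂x - ∂(coeff of dx∧dz)/∂y + ∂(coeff of dx∧dy)/∂z
  = ∂/∂x (x - 2*z) - ∂/∂y (2*x + y - 6*z) + ∂/∂z (-6*y).
Each of these terms simplifies to sums of mixed partials that cancel in pairs. The result is 0 (by equality of mixed partials for smooth functions — Schwarz / Clairaut).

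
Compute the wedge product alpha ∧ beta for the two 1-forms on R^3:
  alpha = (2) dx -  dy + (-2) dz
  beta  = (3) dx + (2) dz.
alpha ∧ beta = (10) dx ∧ dz + (3) dx ∧ dy + (-2) dy ∧ dz

Distribute the wedge, using dx_i ∧ dx_j = -dx_j ∧ dx_i and dx_i ∧ dx_i = 0. For each pair (i, j) with i < j, the coefficient of dx_i ∧ dx_j in alpha ∧ beta is (alpha_i * beta_j - alpha_j * beta_i). Collecting: alpha ∧ beta = (10) dx ∧ dz + (3) dx ∧ dy + (-2) dy ∧ dz.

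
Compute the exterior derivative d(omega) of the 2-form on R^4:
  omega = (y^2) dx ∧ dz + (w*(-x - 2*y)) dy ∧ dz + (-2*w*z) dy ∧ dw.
d(omega) = (-w - 2*y) dx ∧ dy ∧ dz + (2*w - x - 2*y) dy ∧ dz ∧ dw

For a 2-form omega = sum_{i<j} g_{ij} dx_i ∧ dx_j, the exterior derivative is
  d(omega) = sum_{i<j} d(g_{ij}) ∧ dx_i ∧ dx_j = sum_{i<j, k} (∂g_{ij}/∂x_k) dx_k ∧ dx_i ∧ dx_j.
Expand each term, using dx_k ∧ dx_i ∧ dx_j = sgn(permutation) dx_{(a)} ∧ dx_{(b)} ∧ dx_{(c)} with (a < b < c) sorted:
  d(y^2) includes (∂/∂y)(y^2) dy = (2*y) dy, which multiplied by dx ∧ dz gives (-2*y) dx ∧ dy ∧ dz
  d(w*(-x - 2*y)) includes (∂/∂x)(w*(-x - 2*y)) dx = (-w) dx, which multiplied by dy ∧ dz gives (-w) dx ∧ dy ∧ dz
  d(w*(-x - 2*y)) includes (∂/∂w)(w*(-x - 2*y)) dw = (-x - 2*y) dw, which multiplied by dy ∧ dz gives (-x - 2*y) dy ∧ dz ∧ dw
  d(-2*w*z) includes (∂/∂z)(-2*w*z) dz = (-2*w) dz, which multiplied by dy ∧ dw gives (2*w) dy ∧ dz ∧ dw
Collecting like 3-forms: d(omega) = (-w - 2*y) dx ∧ dy ∧ dz + (2*w - x - 2*y) dy ∧ dz ∧ dw.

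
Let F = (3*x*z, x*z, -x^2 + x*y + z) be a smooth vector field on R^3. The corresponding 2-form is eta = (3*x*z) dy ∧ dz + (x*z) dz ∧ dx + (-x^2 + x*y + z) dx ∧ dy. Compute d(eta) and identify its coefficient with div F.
d(eta) = (3*z + 1) dx ∧ dy ∧ dz; div F = 3*z + 1

For a 2-form in R^3 of the form above, applying d gives a 3-form with coefficient ∂P/∂x + ∂Q/∂y + ∂R/∂z:
  ∂P/∂x = 3*z
  ∂Q/∂y = 0
  ∂R/∂z = 1
Sum = 3*z + 1, which is exactly div F.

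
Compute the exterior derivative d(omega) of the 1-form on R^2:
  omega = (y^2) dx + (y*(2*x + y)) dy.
d(omega) = 0

For a 1-form omega = sum_i f_i dx_i, the exterior derivative is
  d(omega) = sum_{i < j} (∂f_j/∂x_i - ∂f_i/∂x_j) dx_i ∧ dx_j.

Assembling: d(omega) = 0.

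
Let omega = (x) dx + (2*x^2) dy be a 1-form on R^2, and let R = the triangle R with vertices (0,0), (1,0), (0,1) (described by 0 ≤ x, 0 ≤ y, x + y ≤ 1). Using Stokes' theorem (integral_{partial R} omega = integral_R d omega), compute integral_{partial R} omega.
integral_(partial R) omega = 2/3

Stokes: integral_partial_R omega = integral_R d omega with d omega = (∂Q/∂x - ∂P/∂y) dx ∧ dy.
  ∂Q/∂x = 4*x
  ∂P/∂y = 0
  integrand = ∂Q/∂x - ∂P/∂y = 4*x.
Integrating over R: integral_0^1 integral_0^{1-x} (4*x) dy dx = 2/3.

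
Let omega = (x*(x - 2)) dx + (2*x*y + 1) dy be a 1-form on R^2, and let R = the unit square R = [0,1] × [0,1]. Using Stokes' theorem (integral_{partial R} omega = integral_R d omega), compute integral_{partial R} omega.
integral_(partial R) omega = 1

Stokes: integral_partial_R omega = integral_R d omega with d omega = (∂Q/∂x - ∂P/∂y) dx ∧ dy.
  ∂Q/∂x = 2*y
  ∂P/∂y = 0
  integrand = ∂Q/∂x - ∂P/∂y = 2*y.
Integrating over R: integral_0^1 integral_0^1 (2*y) dx dy = 1.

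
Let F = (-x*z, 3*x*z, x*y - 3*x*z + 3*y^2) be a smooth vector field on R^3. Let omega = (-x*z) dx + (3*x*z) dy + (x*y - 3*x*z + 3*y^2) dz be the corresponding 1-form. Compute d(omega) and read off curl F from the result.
d(omega) = (-2*x + 6*y) dy ∧ dz + (-x - y + 3*z) dz ∧ dx + (3*z) dx ∧ dy; curl F = (-2*x + 6*y, -x - y + 3*z, 3*z)

d omega = sum_{i<j} (∂f_j/∂x_i - ∂f_i/∂x_j) dx_i ∧ dx_j. Under the identification (dy ∧ dz, dz ∧ dx, dx ∧ dy) ↔ (e_x, e_y, e_z), the coefficients are exactly the components of curl F. Compute:
  ∂R/∂y - ∂Q/∂z = (x + 6*y) - (3*x) = -2*x + 6*y
  ∂P/∂z - ∂R/∂x = (-x) - (y - 3*z) = -x - y + 3*z
  ∂Q/∂x - ∂P/∂y = (3*z) - (0) = 3*z.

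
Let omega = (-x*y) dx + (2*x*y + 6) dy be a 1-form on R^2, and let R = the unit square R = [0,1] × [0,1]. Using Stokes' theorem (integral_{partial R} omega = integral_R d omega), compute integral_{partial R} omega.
integral_(partial R) omega = 3/2

Stokes: integral_partial_R omega = integral_R d omega with d omega = (∂Q/∂x - ∂P/∂y) dx ∧ dy.
  ∂Q/∂x = 2*y
  ∂P/∂y = -x
  integrand = ∂Q/∂x - ∂P/∂y = x + 2*y.
Integrating over R: integral_0^1 integral_0^1 (x + 2*y) dx dy = 3/2.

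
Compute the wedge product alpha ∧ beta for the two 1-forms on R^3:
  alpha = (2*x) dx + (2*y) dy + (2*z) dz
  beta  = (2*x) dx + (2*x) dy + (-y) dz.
alpha ∧ beta = (4*x*(x - y)) dx ∧ dy + (-2*x*(y + 2*z)) dx ∧ dz + (-4*x*z - 2*y^2) dy ∧ dz

Distribute the wedge, using dx_i ∧ dx_j = -dx_j ∧ dx_i and dx_i ∧ dx_i = 0. For each pair (i, j) with i < j, the coefficient of dx_i ∧ dx_j in alpha ∧ beta is (alpha_i * beta_j - alpha_j * beta_i). Collecting: alpha ∧ beta = (4*x*(x - y)) dx ∧ dy + (-2*x*(y + 2*z)) dx ∧ dz + (-4*x*z - 2*y^2) dy ∧ dz.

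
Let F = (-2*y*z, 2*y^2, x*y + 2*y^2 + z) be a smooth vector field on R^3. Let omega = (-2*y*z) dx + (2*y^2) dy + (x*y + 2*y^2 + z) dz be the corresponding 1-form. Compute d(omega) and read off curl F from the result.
d(omega) = (x + 4*y) dy ∧ dz + (-3*y) dz ∧ dx + (2*z) dx ∧ dy; curl F = (x + 4*y, -3*y, 2*z)

d omega = sum_{i<j} (∂f_j/∂x_i - ∂f_i/∂x_j) dx_i ∧ dx_j. Under the identification (dy ∧ dz, dz ∧ dx, dx ∧ dy) ↔ (e_x, e_y, e_z), the coefficients are exactly the components of curl F. Compute:
  ∂R/∂y - ∂Q/∂z = (x + 4*y) - (0) = x + 4*y
  ∂P/∂z - ∂R/∂x = (-2*y) - (y) = -3*y
  ∂Q/∂x - ∂P/∂y = (0) - (-2*z) = 2*z.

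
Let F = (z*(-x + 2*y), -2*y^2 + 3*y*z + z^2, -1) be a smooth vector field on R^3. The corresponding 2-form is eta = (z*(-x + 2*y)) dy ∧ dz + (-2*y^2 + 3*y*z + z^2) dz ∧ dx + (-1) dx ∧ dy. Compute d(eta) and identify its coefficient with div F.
d(eta) = (-4*y + 2*z) dx ∧ dy ∧ dz; div F = -4*y + 2*z

For a 2-form in R^3 of the form above, applying d gives a 3-form with coefficient ∂P/∂x + ∂Q/∂y + ∂R/∂z:
  ∂P/∂x = -z
  ∂Q/∂y = -4*y + 3*z
  ∂R/∂z = 0
Sum = -4*y + 2*z, which is exactly div F.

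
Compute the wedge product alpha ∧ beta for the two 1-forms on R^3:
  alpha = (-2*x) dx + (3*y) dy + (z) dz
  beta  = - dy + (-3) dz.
alpha ∧ beta = (2*x) dx ∧ dy + (6*x) dx ∧ dz + (-9*y + z) dy ∧ dz

Distribute the wedge, using dx_i ∧ dx_j = -dx_j ∧ dx_i and dx_i ∧ dx_i = 0. For each pair (i, j) with i < j, the coefficient of dx_i ∧ dx_j in alpha ∧ beta is (alpha_i * beta_j - alpha_j * beta_i). Collecting: alpha ∧ beta = (2*x) dx ∧ dy + (6*x) dx ∧ dz + (-9*y + z) dy ∧ dz.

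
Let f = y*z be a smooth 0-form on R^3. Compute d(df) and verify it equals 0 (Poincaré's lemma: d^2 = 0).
d(df) = 0

Step 1: df = sum_i (∂f/∂x_i) dx_i = (0) dx + (z) dy + (y) dz.
Step 2: Apply d again. Using the 1-form formula, the coefficient of dx ∧ dy in d(df) is ∂^2 f/∂x ∂y - ∂^2 f/∂y ∂x = (0) - (0) = 0 (equality of mixed partials for smooth f).
Similarly for dx ∧ dz and dy ∧ dz — all coefficients vanish. So d(df) = 0.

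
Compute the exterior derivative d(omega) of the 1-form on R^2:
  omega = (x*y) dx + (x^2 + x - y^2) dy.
d(omega) = (x + 1) dx ∧ dy

For a 1-form omega = sum_i f_i dx_i, the exterior derivative is
  d(omega) = sum_{i < j} (∂f_j/∂x_i - ∂f_i/∂x_j) dx_i ∧ dx_j.
  coefficient of dx ∧ dy: ∂f_2/∂x - ∂f_1/∂y = ∂(x^2 + x - y^2)/∂x - ∂(x*y)/∂y = x + 1
Assembling: d(omega) = (x + 1) dx ∧ dy.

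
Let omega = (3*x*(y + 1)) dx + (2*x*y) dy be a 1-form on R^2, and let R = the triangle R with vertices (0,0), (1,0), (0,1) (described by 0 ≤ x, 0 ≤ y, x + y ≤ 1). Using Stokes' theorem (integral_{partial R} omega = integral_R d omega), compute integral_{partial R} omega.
integral_(partial R) omega = -1/6

Stokes: integral_partial_R omega = integral_R d omega with d omega = (∂Q/∂x - ∂P/∂y) dx ∧ dy.
  ∂Q/∂x = 2*y
  ∂P/∂y = 3*x
  integrand = ∂Q/∂x - ∂P/∂y = -3*x + 2*y.
Integrating over R: integral_0^1 integral_0^{1-x} (-3*x + 2*y) dy dx = -1/6.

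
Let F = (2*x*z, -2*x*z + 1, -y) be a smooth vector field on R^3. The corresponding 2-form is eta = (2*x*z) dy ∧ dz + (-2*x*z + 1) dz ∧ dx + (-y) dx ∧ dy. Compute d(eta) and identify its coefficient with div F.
d(eta) = (2*z) dx ∧ dy ∧ dz; div F = 2*z

For a 2-form in R^3 of the form above, applying d gives a 3-form with coefficient ∂P/∂x + ∂Q/∂y + ∂R/∂z:
  ∂P/∂x = 2*z
  ∂Q/∂y = 0
  ∂R/∂z = 0
Sum = 2*z, which is exactly div F.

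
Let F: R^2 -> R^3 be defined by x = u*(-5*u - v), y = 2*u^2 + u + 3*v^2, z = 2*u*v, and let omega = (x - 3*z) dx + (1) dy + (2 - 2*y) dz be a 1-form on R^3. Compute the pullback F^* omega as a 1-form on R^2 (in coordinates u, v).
F^* omega = (50*u^3 + 67*u^2*v + 7*u*v^2 - 4*u*v + 4*u - 12*v^3 + 4*v + 1) du + (-3*u^3 + 7*u^2*v - 4*u^2 - 12*u*v^2 + 4*u + 6*v) dv

Using F^*(f dg) = (f ∘ F) d(g ∘ F), substitute each coordinate x_i by F_i(u, v) in f_i, and replace dx_i by d F_i = (∂F_i/∂u) du + (∂F_i/∂v) dv.
  For the x component: f_1(F) = u*(-5*u - 7*v); d F_1 = (-10*u - v) du + (-u) dv
  For the y component: f_2(F) = 1; d F_2 = (4*u + 1) du + (6*v) dv
  For the z component: f_3(F) = -4*u^2 - 2*u - 6*v^2 + 2; d F_3 = (2*v) du + (2*u) dv
Combining and collecting du, dv coefficients:
  coeff of du: 50*u^3 + 67*u^2*v + 7*u*v^2 - 4*u*v + 4*u - 12*v^3 + 4*v + 1
  coeff of dv: -3*u^3 + 7*u^2*v - 4*u^2 - 12*u*v^2 + 4*u + 6*v
F^* omega = (50*u^3 + 67*u^2*v + 7*u*v^2 - 4*u*v + 4*u - 12*v^3 + 4*v + 1) du + (-3*u^3 + 7*u^2*v - 4*u^2 - 12*u*v^2 + 4*u + 6*v) dv.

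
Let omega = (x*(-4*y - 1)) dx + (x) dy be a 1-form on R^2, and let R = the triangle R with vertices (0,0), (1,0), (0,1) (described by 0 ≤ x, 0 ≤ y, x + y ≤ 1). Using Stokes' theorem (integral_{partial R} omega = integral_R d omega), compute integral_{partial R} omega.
integral_(partial R) omega = 7/6

Stokes: integral_partial_R omega = integral_R d omega with d omega = (∂Q/∂x - ∂P/∂y) dx ∧ dy.
  ∂Q/∂x = 1
  ∂P/∂y = -4*x
  integrand = ∂Q/∂x - ∂P/∂y = 4*x + 1.
Integrating over R: integral_0^1 integral_0^{1-x} (4*x + 1) dy dx = 7/6.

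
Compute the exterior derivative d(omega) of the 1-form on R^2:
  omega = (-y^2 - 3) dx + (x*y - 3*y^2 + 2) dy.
d(omega) = (3*y) dx ∧ dy

For a 1-form omega = sum_i f_i dx_i, the exterior derivative is
  d(omega) = sum_{i < j} (∂f_j/∂x_i - ∂f_i/∂x_j) dx_i ∧ dx_j.
  coefficient of dx ∧ dy: ∂f_2/∂x - ∂f_1/∂y = ∂(x*y - 3*y^2 + 2)/∂x - ∂(-y^2 - 3)/∂y = 3*y
Assembling: d(omega) = (3*y) dx ∧ dy.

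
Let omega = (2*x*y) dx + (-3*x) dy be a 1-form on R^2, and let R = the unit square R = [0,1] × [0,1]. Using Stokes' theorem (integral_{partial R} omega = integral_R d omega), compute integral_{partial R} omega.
integral_(partial R) omega = -4

Stokes: integral_partial_R omega = integral_R d omega with d omega = (∂Q/∂x - ∂P/∂y) dx ∧ dy.
  ∂Q/∂x = -3
  ∂P/∂y = 2*x
  integrand = ∂Q/∂x - ∂P/∂y = -2*x - 3.
Integrating over R: integral_0^1 integral_0^1 (-2*x - 3) dx dy = -4.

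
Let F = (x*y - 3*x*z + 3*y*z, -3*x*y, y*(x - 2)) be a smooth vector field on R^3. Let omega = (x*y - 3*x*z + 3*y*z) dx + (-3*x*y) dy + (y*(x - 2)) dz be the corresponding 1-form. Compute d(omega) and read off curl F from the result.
d(omega) = (x - 2) dy ∧ dz + (-3*x + 2*y) dz ∧ dx + (-x - 3*y - 3*z) dx ∧ dy; curl F = (x - 2, -3*x + 2*y, -x - 3*y - 3*z)

d omega = sum_{i<j} (∂f_j/∂x_i - ∂f_i/∂x_j) dx_i ∧ dx_j. Under the identification (dy ∧ dz, dz ∧ dx, dx ∧ dy) ↔ (e_x, e_y, e_z), the coefficients are exactly the components of curl F. Compute:
  ∂R/∂y - ∂Q/∂z = (x - 2) - (0) = x - 2
  ∂P/∂z - ∂R/∂x = (-3*x + 3*y) - (y) = -3*x + 2*y
  ∂Q/∂x - ∂P/∂y = (-3*y) - (x + 3*z) = -x - 3*y - 3*z.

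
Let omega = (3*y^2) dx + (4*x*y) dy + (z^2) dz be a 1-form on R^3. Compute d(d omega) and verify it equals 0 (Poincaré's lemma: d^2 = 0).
d(d omega) = 0

Step 1: d omega = sum_{i<j} (∂f_j/∂x_i - ∂f_i/∂x_j) dx_i ∧ dx_j:
  coeff of dx ∧ dy: -2*y
  coeff of dx ∧ dz: 0
  coeff of dy ∧ dz: 0
Step 2: Apply d again to each 2-form coefficient. The only possible 3-form in R^3 is dx ∧ dy ∧ dz, with coefficient
  ∂(coeff of dy∧dz)/∂x - ∂(coeff of dx∧dz)/∂y + ∂(coeff of dx∧dy)/∂z
  = ∂/∂x (0) - ∂/∂y (0) + ∂/∂z (-2*y).
Each of these terms simplifies to sums of mixed partials that cancel in pairs. The result is 0 (by equality of mixed partials for smooth functions — Schwarz / Clairaut).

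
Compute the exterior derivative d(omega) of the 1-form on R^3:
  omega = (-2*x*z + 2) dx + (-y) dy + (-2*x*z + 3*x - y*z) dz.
d(omega) = (2*x - 2*z + 3) dx ∧ dz + (-z) dy ∧ dz

For a 1-form omega = sum_i f_i dx_i, the exterior derivative is
  d(omega) = sum_{i < j} (∂f_j/∂x_i - ∂f_i/∂x_j) dx_i ∧ dx_j.
  coefficient of dx ∧ dz: ∂f_3/∂x - ∂f_1/∂z = ∂(-2*x*z + 3*x - y*z)/∂x - ∂(-2*x*z + 2)/∂z = 2*x - 2*z + 3
  coefficient of dy ∧ dz: ∂f_3/∂y - ∂f_2/∂z = ∂(-2*x*z + 3*x - y*z)/∂y - ∂(-y)/∂z = -z
Assembling: d(omega) = (2*x - 2*z + 3) dx ∧ dz + (-z) dy ∧ dz.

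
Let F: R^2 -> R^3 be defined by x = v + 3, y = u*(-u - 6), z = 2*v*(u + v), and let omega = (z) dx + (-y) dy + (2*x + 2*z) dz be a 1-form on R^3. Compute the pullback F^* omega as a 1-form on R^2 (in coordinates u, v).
F^* omega = (-2*u^3 - 18*u^2 + 8*u*v^2 - 36*u + 8*v^3 + 4*v^2 + 12*v) du + (8*u^2*v + 24*u*v^2 + 6*u*v + 12*u + 16*v^3 + 10*v^2 + 24*v) dv

Using F^*(f dg) = (f ∘ F) d(g ∘ F), substitute each coordinate x_i by F_i(u, v) in f_i, and replace dx_i by d F_i = (∂F_i/∂u) du + (∂F_i/∂v) dv.
  For the x component: f_1(F) = 2*v*(u + v); d F_1 = (0) du + (1) dv
  For the y component: f_2(F) = u*(u + 6); d F_2 = (-2*u - 6) du + (0) dv
  For the z component: f_3(F) = 4*u*v + 4*v^2 + 2*v + 6; d F_3 = (2*v) du + (2*u + 4*v) dv
Combining and collecting du, dv coefficients:
  coeff of du: -2*u^3 - 18*u^2 + 8*u*v^2 - 36*u + 8*v^3 + 4*v^2 + 12*v
  coeff of dv: 8*u^2*v + 24*u*v^2 + 6*u*v + 12*u + 16*v^3 + 10*v^2 + 24*v
F^* omega = (-2*u^3 - 18*u^2 + 8*u*v^2 - 36*u + 8*v^3 + 4*v^2 + 12*v) du + (8*u^2*v + 24*u*v^2 + 6*u*v + 12*u + 16*v^3 + 10*v^2 + 24*v) dv.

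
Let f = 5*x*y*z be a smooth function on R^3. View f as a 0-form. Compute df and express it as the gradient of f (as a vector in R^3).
df = (5*y*z) dx + (5*x*z) dy + (5*x*y) dz; grad f = (5*y*z, 5*x*z, 5*x*y)

For a 0-form f, d f = (∂f/∂x) dx + (∂f/∂y) dy + (∂f/∂z) dz. The components of the vector representation are exactly the entries of grad f in Cartesian coordinates:
  ∂f/∂x = 5*y*z
  ∂f/∂y = 5*x*z
  ∂f/∂z = 5*x*y.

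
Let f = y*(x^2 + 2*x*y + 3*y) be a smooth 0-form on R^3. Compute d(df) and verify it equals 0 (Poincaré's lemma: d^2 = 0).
d(df) = 0

Step 1: df = sum_i (∂f/∂x_i) dx_i = (2*y*(x + y)) dx + (x^2 + 4*x*y + 6*y) dy + (0) dz.
Step 2: Apply d again. Using the 1-form formula, the coefficient of dx ∧ dy in d(df) is ∂^2 f/∂x ∂y - ∂^2 f/∂y ∂x = (2*x + 4*y) - (2*x + 4*y) = 0 (equality of mixed partials for smooth f).
Similarly for dx ∧ dz and dy ∧ dz — all coefficients vanish. So d(df) = 0.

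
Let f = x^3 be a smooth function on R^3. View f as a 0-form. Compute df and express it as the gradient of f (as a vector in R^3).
df = (3*x^2) dx + (0) dy + (0) dz; grad f = (3*x^2, 0, 0)

For a 0-form f, d f = (∂f/∂x) dx + (∂f/∂y) dy + (∂f/∂z) dz. The components of the vector representation are exactly the entries of grad f in Cartesian coordinates:
  ∂f/∂x = 3*x^2
  ∂f/∂y = 0
  ∂f/∂z = 0.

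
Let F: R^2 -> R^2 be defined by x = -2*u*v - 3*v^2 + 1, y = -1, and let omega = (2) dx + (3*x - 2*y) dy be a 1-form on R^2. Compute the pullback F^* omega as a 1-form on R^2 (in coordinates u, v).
F^* omega = (-4*v) du + (-4*u - 12*v) dv

Using F^*(f dg) = (f ∘ F) d(g ∘ F), substitute each coordinate x_i by F_i(u, v) in f_i, and replace dx_i by d F_i = (∂F_i/∂u) du + (∂F_i/∂v) dv.
  For the x component: f_1(F) = 2; d F_1 = (-2*v) du + (-2*u - 6*v) dv
  For the y component: f_2(F) = -6*u*v - 9*v^2 + 5; d F_2 = (0) du + (0) dv
Combining and collecting du, dv coefficients:
  coeff of du: -4*v
  coeff of dv: -4*u - 12*v
F^* omega = (-4*v) du + (-4*u - 12*v) dv.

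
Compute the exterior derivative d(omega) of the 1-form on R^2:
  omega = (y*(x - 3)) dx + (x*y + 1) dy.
d(omega) = (-x + y + 3) dx ∧ dy

For a 1-form omega = sum_i f_i dx_i, the exterior derivative is
  d(omega) = sum_{i < j} (∂f_j/∂x_i - ∂f_i/∂x_j) dx_i ∧ dx_j.
  coefficient of dx ∧ dy: ∂f_2/∂x - ∂f_1/∂y = ∂(x*y + 1)/∂x - ∂(y*(x - 3))/∂y = -x + y + 3
Assembling: d(omega) = (-x + y + 3) dx ∧ dy.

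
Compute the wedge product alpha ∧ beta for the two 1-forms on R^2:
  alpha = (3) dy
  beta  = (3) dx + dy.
alpha ∧ beta = (-9) dx ∧ dy

Distribute the wedge, using dx_i ∧ dx_j = -dx_j ∧ dx_i and dx_i ∧ dx_i = 0. For each pair (i, j) with i < j, the coefficient of dx_i ∧ dx_j in alpha ∧ beta is (alpha_i * beta_j - alpha_j * beta_i). Collecting: alpha ∧ beta = (-9) dx ∧ dy.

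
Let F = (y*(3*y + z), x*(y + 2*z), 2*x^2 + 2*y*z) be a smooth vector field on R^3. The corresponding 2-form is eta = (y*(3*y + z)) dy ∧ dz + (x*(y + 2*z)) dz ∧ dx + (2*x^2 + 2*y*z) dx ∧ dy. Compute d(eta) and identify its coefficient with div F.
d(eta) = (x + 2*y) dx ∧ dy ∧ dz; div F = x + 2*y

For a 2-form in R^3 of the form above, applying d gives a 3-form with coefficient ∂P/∂x + ∂Q/∂y + ∂R/∂z:
  ∂P/∂x = 0
  ∂Q/∂y = x
  ∂R/∂z = 2*y
Sum = x + 2*y, which is exactly div F.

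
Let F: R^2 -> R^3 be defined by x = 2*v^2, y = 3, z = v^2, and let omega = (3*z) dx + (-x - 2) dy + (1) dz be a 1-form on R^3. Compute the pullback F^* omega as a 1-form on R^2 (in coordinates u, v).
F^* omega = (12*v^3 + 2*v) dv

Using F^*(f dg) = (f ∘ F) d(g ∘ F), substitute each coordinate x_i by F_i(u, v) in f_i, and replace dx_i by d F_i = (∂F_i/∂u) du + (∂F_i/∂v) dv.
  For the x component: f_1(F) = 3*v^2; d F_1 = (0) du + (4*v) dv
  For the y component: f_2(F) = -2*v^2 - 2; d F_2 = (0) du + (0) dv
  For the z component: f_3(F) = 1; d F_3 = (0) du + (2*v) dv
Combining and collecting du, dv coefficients:
  coeff of du: 0
  coeff of dv: 12*v^3 + 2*v
F^* omega = (12*v^3 + 2*v) dv.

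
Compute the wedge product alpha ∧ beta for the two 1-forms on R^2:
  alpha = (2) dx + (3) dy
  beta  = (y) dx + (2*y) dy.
alpha ∧ beta = (y) dx ∧ dy

Distribute the wedge, using dx_i ∧ dx_j = -dx_j ∧ dx_i and dx_i ∧ dx_i = 0. For each pair (i, j) with i < j, the coefficient of dx_i ∧ dx_j in alpha ∧ beta is (alpha_i * beta_j - alpha_j * beta_i). Collecting: alpha ∧ beta = (y) dx ∧ dy.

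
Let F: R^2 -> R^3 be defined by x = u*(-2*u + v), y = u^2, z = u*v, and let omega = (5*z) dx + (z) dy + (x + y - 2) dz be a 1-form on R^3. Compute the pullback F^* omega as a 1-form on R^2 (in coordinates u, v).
F^* omega = (v*(-19*u^2 + 6*u*v - 2)) du + (u*(-u^2 + 6*u*v - 2)) dv

Using F^*(f dg) = (f ∘ F) d(g ∘ F), substitute each coordinate x_i by F_i(u, v) in f_i, and replace dx_i by d F_i = (∂F_i/∂u) du + (∂F_i/∂v) dv.
  For the x component: f_1(F) = 5*u*v; d F_1 = (-4*u + v) du + (u) dv
  For the y component: f_2(F) = u*v; d F_2 = (2*u) du + (0) dv
  For the z component: f_3(F) = -u^2 + u*v - 2; d F_3 = (v) du + (u) dv
Combining and collecting du, dv coefficients:
  coeff of du: v*(-19*u^2 + 6*u*v - 2)
  coeff of dv: u*(-u^2 + 6*u*v - 2)
F^* omega = (v*(-19*u^2 + 6*u*v - 2)) du + (u*(-u^2 + 6*u*v - 2)) dv.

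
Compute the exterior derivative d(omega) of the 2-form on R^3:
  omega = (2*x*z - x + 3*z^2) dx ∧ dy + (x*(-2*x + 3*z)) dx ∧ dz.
d(omega) = (2*x + 6*z) dx ∧ dy ∧ dz

For a 2-form omega = sum_{i<j} g_{ij} dx_i ∧ dx_j, the exterior derivative is
  d(omega) = sum_{i<j} d(g_{ij}) ∧ dx_i ∧ dx_j = sum_{i<j, k} (∂g_{ij}/∂x_k) dx_k ∧ dx_i ∧ dx_j.
Expand each term, using dx_k ∧ dx_i ∧ dx_j = sgn(permutation) dx_{(a)} ∧ dx_{(b)} ∧ dx_{(c)} with (a < b < c) sorted:
  d(2*x*z - x + 3*z^2) includes (∂/∂z)(2*x*z - x + 3*z^2) dz = (2*x + 6*z) dz, which multiplied by dx ∧ dy gives (2*x + 6*z) dx ∧ dy ∧ dz
Collecting like 3-forms: d(omega) = (2*x + 6*z) dx ∧ dy ∧ dz.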